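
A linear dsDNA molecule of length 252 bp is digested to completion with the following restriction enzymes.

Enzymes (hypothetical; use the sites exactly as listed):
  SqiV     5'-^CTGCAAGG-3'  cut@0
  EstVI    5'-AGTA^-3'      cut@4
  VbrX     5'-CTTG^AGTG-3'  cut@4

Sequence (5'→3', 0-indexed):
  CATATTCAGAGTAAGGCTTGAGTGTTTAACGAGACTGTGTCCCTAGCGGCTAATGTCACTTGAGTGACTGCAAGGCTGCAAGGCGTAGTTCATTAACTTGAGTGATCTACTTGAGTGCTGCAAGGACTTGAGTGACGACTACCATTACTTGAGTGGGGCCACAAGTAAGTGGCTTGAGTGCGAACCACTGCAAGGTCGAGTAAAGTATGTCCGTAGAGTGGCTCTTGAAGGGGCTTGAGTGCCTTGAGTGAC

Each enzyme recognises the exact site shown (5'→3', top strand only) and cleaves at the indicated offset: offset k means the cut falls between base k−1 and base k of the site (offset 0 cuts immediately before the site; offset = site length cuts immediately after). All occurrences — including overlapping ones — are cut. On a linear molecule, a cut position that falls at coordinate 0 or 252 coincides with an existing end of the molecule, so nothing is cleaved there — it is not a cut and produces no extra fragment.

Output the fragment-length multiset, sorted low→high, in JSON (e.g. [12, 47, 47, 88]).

Scan for sites:
  SqiV (CTGCAAGG, off=0): starts [67, 75, 117, 187] → cuts [67, 75, 117, 187]
  EstVI (AGTA, off=4): starts [9, 163, 198, 203] → cuts [13, 167, 202, 207]
  VbrX (CTTGAGTG, off=4): starts [16, 58, 96, 109, 126, 147, 172, 233, 242] → cuts [20, 62, 100, 113, 130, 151, 176, 237, 246]

Pooled cuts: [13, 20, 62, 67, 75, 100, 113, 117, 130, 151, 167, 176, 187, 202, 207, 237, 246]

Fragment lengths:
  [0,13): 13 bp
  [13,20): 7 bp
  [20,62): 42 bp
  [62,67): 5 bp
  [67,75): 8 bp
  [75,100): 25 bp
  [100,113): 13 bp
  [113,117): 4 bp
  [117,130): 13 bp
  [130,151): 21 bp
  [151,167): 16 bp
  [167,176): 9 bp
  [176,187): 11 bp
  [187,202): 15 bp
  [202,207): 5 bp
  [207,237): 30 bp
  [237,246): 9 bp
  [246,252): 6 bp

[4,5,5,6,7,8,9,9,11,13,13,13,15,16,21,25,30,42]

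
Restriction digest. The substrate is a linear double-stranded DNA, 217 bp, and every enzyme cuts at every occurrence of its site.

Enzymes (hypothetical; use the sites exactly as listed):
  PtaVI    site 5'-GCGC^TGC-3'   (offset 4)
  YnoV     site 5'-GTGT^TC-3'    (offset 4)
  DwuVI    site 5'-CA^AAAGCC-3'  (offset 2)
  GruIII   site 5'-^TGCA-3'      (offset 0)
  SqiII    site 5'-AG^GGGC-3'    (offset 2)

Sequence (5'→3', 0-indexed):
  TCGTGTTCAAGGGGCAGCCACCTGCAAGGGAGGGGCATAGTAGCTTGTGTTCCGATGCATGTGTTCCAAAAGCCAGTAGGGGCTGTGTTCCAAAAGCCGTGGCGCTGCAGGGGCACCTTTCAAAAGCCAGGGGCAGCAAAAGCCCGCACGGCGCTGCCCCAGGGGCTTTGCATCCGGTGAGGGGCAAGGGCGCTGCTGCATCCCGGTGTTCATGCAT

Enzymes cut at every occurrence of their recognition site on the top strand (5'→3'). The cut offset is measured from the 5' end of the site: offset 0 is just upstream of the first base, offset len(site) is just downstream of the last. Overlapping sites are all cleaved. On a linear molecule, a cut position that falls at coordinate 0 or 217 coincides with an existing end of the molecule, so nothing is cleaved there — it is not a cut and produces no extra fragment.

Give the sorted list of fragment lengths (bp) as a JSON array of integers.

Site scan:
  PtaVI GCGCTGC/4: at [101, 150, 189] ⇒ [105, 154, 193]
  YnoV GTGTTC/4: at [2, 46, 60, 84, 205] ⇒ [6, 50, 64, 88, 209]
  DwuVI CAAAAGCC/2: at [66, 90, 120, 136] ⇒ [68, 92, 122, 138]
  GruIII TGCA/0: at [22, 55, 105, 168, 196, 212] ⇒ [22, 55, 105, 168, 196, 212]
  SqiII AGGGGC/2: at [9, 30, 77, 108, 128, 160, 179] ⇒ [11, 32, 79, 110, 130, 162, 181]

All cut coordinates (distinct, sorted): [6, 11, 22, 32, 50, 55, 64, 68, 79, 88, 92, 105, 110, 122, 130, 138, 154, 162, 168, 181, 193, 196, 209, 212]

Fragments:
  [0,6): 6 bp
  [6,11): 5 bp
  [11,22): 11 bp
  [22,32): 10 bp
  [32,50): 18 bp
  [50,55): 5 bp
  [55,64): 9 bp
  [64,68): 4 bp
  [68,79): 11 bp
  [79,88): 9 bp
  [88,92): 4 bp
  [92,105): 13 bp
  [105,110): 5 bp
  [110,122): 12 bp
  [122,130): 8 bp
  [130,138): 8 bp
  [138,154): 16 bp
  [154,162): 8 bp
  [162,168): 6 bp
  [168,181): 13 bp
  [181,193): 12 bp
  [193,196): 3 bp
  [196,209): 13 bp
  [209,212): 3 bp
  [212,217): 5 bp

[3,3,4,4,5,5,5,5,6,6,8,8,8,9,9,10,11,11,12,12,13,13,13,16,18]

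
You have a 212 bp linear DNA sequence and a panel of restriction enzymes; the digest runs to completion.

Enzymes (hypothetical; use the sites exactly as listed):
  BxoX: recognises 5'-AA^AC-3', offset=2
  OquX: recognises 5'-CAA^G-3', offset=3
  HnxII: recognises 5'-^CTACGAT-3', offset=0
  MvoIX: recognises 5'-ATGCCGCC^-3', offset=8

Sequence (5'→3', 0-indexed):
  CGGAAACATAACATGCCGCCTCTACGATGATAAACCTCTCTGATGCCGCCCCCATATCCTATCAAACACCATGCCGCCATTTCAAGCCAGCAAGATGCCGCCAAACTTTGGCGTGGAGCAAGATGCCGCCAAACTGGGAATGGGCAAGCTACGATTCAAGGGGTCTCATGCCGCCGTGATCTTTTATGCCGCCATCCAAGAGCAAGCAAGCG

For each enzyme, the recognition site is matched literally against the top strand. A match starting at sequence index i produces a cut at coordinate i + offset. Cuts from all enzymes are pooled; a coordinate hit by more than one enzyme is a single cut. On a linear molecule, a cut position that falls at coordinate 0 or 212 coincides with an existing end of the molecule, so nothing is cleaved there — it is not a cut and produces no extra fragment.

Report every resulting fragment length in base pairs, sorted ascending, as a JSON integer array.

Site scan:
  BxoX (AAAC, off=2): starts [3, 31, 63, 102, 130] → cuts [5, 33, 65, 104, 132]
  OquX (CAAG, off=3): starts [82, 90, 118, 144, 156, 196, 202, 206] → cuts [85, 93, 121, 147, 159, 199, 205, 209]
  HnxII (CTACGAT, off=0): starts [21, 148] → cuts [21, 148]
  MvoIX (ATGCCGCC, off=8): starts [12, 42, 70, 94, 122, 167, 185] → cuts [20, 50, 78, 102, 130, 175, 193]

Pooled cuts: [5, 20, 21, 33, 50, 65, 78, 85, 93, 102, 104, 121, 130, 132, 147, 148, 159, 175, 193, 199, 205, 209]

Fragments:
  [0,5): 5 bp
  [5,20): 15 bp
  [20,21): 1 bp
  [21,33): 12 bp
  [33,50): 17 bp
  [50,65): 15 bp
  [65,78): 13 bp
  [78,85): 7 bp
  [85,93): 8 bp
  [93,102): 9 bp
  [102,104): 2 bp
  [104,121): 17 bp
  [121,130): 9 bp
  [130,132): 2 bp
  [132,147): 15 bp
  [147,148): 1 bp
  [148,159): 11 bp
  [159,175): 16 bp
  [175,193): 18 bp
  [193,199): 6 bp
  [199,205): 6 bp
  [205,209): 4 bp
  [209,212): 3 bp

[1,1,2,2,3,4,5,6,6,7,8,9,9,11,12,13,15,15,15,16,17,17,18]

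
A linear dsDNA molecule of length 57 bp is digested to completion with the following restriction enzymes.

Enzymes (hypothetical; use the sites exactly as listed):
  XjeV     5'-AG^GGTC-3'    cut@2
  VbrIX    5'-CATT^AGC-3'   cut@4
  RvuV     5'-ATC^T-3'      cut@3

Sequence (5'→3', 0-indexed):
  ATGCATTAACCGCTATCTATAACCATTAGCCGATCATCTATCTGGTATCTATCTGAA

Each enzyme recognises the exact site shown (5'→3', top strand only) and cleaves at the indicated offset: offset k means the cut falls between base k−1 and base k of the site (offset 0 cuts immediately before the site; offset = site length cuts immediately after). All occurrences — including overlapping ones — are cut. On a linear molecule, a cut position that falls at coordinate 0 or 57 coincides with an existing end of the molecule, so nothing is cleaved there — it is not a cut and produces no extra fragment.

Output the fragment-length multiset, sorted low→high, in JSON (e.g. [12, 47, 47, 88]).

[4,4,4,7,10,11,17]

Per-enzyme occurrences:
  XjeV (AGGGTC, off=2): no sites
  VbrIX (CATTAGC, off=4): starts [23] → cuts [27]
  RvuV (ATCT, off=3): starts [14, 35, 39, 46, 50] → cuts [17, 38, 42, 49, 53]

All cut coordinates (distinct, sorted): [17, 27, 38, 42, 49, 53]

Fragment lengths:
  [0,17): 17 bp
  [17,27): 10 bp
  [27,38): 11 bp
  [38,42): 4 bp
  [42,49): 7 bp
  [49,53): 4 bp
  [53,57): 4 bp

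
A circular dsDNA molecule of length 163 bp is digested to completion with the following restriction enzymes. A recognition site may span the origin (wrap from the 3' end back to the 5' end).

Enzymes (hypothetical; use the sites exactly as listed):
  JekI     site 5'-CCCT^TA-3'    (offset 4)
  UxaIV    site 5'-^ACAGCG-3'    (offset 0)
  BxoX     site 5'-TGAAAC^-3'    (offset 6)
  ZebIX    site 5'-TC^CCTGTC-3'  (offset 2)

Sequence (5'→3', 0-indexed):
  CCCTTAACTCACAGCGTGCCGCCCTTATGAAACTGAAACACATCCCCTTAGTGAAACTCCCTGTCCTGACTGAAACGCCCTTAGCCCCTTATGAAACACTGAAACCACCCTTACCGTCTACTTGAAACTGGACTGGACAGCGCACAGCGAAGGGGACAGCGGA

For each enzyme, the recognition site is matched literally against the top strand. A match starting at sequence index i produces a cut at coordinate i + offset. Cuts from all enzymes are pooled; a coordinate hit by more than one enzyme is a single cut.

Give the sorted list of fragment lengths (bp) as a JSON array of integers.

Per-enzyme occurrences:
  JekI CCCTTA/4: at [0, 21, 44, 77, 85, 107] ⇒ [4, 25, 48, 81, 89, 111]
  UxaIV ACAGCG/0: at [10, 136, 143, 155] ⇒ [10, 136, 143, 155]
  BxoX TGAAAC/6: at [27, 33, 51, 70, 91, 99, 122] ⇒ [33, 39, 57, 76, 97, 105, 128]
  ZebIX TCCCTGTC/2: at [57] ⇒ [59]

All cut coordinates (distinct, sorted): [4, 10, 25, 33, 39, 48, 57, 59, 76, 81, 89, 97, 105, 111, 128, 136, 143, 155]

Fragment lengths:
  4→10: 6 bp
  10→25: 15 bp
  25→33: 8 bp
  33→39: 6 bp
  39→48: 9 bp
  48→57: 9 bp
  57→59: 2 bp
  59→76: 17 bp
  76→81: 5 bp
  81→89: 8 bp
  89→97: 8 bp
  97→105: 8 bp
  105→111: 6 bp
  111→128: 17 bp
  128→136: 8 bp
  136→143: 7 bp
  143→155: 12 bp
  155→4 (wrap): 163-155+4 = 12 bp

[2,5,6,6,6,7,8,8,8,8,8,9,9,12,12,15,17,17]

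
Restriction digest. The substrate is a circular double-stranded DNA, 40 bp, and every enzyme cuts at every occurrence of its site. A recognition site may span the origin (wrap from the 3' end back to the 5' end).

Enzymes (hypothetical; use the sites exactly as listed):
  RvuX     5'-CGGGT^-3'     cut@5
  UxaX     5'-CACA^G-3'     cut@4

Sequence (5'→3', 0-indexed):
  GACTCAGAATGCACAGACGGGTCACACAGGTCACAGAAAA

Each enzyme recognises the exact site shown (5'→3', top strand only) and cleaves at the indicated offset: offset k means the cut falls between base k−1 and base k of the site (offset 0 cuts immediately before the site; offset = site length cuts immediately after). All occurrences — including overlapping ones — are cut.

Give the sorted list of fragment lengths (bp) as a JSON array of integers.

Per-enzyme occurrences:
  RvuX (CGGGT, off=5): starts [17] → cuts [22]
  UxaX (CACAG, off=4): starts [11, 24, 31] → cuts [15, 28, 35]

Pooled cuts: [15, 22, 28, 35]

Fragment lengths:
  15→22: 7 bp
  22→28: 6 bp
  28→35: 7 bp
  35→15 (wrap): 40-35+15 = 20 bp

[6,7,7,20]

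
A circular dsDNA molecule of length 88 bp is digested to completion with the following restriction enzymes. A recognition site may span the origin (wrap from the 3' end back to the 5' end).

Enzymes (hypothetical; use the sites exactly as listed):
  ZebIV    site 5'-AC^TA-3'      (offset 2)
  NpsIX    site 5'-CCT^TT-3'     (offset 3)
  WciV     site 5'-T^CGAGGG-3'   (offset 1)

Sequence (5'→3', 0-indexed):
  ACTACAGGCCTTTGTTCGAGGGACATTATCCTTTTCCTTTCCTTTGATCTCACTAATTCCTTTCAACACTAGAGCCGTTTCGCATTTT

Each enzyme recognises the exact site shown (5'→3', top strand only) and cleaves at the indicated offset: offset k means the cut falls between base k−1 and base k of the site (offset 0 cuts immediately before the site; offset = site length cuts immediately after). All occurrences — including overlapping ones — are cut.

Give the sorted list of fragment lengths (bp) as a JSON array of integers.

Site scan:
  ZebIV (ACTA, off=2): starts [0, 51, 67] → cuts [2, 53, 69]
  NpsIX (CCTTT, off=3): starts [8, 29, 35, 40, 58] → cuts [11, 32, 38, 43, 61]
  WciV (TCGAGGG, off=1): starts [15] → cuts [16]

All cut coordinates (distinct, sorted): [2, 11, 16, 32, 38, 43, 53, 61, 69]

Fragments:
  2→11: 9 bp
  11→16: 5 bp
  16→32: 16 bp
  32→38: 6 bp
  38→43: 5 bp
  43→53: 10 bp
  53→61: 8 bp
  61→69: 8 bp
  69→2 (wrap): 88-69+2 = 21 bp

[5,5,6,8,8,9,10,16,21]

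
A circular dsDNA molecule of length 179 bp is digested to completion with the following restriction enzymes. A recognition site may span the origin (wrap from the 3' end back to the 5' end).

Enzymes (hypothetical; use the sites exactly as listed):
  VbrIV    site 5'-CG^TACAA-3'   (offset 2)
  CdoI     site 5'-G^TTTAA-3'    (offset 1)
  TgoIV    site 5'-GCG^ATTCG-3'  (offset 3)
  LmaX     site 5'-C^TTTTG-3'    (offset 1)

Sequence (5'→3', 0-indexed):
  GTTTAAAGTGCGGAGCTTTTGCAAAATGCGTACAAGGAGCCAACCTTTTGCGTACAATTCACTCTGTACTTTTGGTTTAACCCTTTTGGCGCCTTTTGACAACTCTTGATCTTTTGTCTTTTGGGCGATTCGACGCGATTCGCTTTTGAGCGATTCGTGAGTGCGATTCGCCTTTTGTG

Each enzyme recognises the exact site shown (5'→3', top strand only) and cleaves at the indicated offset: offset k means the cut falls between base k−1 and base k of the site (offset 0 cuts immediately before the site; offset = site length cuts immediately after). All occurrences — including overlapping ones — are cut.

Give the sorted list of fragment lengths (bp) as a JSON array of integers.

Per-enzyme occurrences:
  VbrIV CGTACAA/2: at [28, 50] ⇒ [30, 52]
  CdoI GTTTAA/1: at [0, 74] ⇒ [1, 75]
  TgoIV GCGATTCG/3: at [124, 134, 149, 162] ⇒ [127, 137, 152, 165]
  LmaX CTTTTG/1: at [15, 44, 68, 82, 92, 110, 117, 142, 171] ⇒ [16, 45, 69, 83, 93, 111, 118, 143, 172]

Pooled cuts: [1, 16, 30, 45, 52, 69, 75, 83, 93, 111, 118, 127, 137, 143, 152, 165, 172]

Fragments:
  1→16: 15 bp
  16→30: 14 bp
  30→45: 15 bp
  45→52: 7 bp
  52→69: 17 bp
  69→75: 6 bp
  75→83: 8 bp
  83→93: 10 bp
  93→111: 18 bp
  111→118: 7 bp
  118→127: 9 bp
  127→137: 10 bp
  137→143: 6 bp
  143→152: 9 bp
  152→165: 13 bp
  165→172: 7 bp
  172→1 (wrap): 179-172+1 = 8 bp

[6,6,7,7,7,8,8,9,9,10,10,13,14,15,15,17,18]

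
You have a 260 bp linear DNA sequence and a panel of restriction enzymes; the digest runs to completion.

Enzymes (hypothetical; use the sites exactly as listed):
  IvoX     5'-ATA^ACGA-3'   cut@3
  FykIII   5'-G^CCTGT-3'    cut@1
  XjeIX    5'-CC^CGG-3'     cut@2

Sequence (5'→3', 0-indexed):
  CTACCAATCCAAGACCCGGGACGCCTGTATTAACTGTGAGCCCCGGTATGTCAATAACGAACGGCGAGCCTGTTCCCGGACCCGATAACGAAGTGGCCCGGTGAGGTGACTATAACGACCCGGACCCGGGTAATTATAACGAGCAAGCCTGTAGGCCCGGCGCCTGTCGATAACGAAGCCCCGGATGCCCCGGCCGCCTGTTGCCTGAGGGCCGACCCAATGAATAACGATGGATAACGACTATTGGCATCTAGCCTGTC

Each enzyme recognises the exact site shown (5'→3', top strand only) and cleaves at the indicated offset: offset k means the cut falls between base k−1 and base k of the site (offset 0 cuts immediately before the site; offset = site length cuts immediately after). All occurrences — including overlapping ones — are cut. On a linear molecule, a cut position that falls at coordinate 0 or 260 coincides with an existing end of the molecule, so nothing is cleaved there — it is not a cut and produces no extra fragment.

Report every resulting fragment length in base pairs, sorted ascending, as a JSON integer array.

Scan for sites:
  IvoX (ATAACGA, off=3): starts [53, 84, 111, 135, 169, 223, 233] → cuts [56, 87, 114, 138, 172, 226, 236]
  FykIII (GCCTGT, off=1): starts [22, 67, 146, 161, 195, 253] → cuts [23, 68, 147, 162, 196, 254]
  XjeIX (CCCGG, off=2): starts [14, 41, 74, 96, 118, 124, 155, 179, 188] → cuts [16, 43, 76, 98, 120, 126, 157, 181, 190]

All cut coordinates (distinct, sorted): [16, 23, 43, 56, 68, 76, 87, 98, 114, 120, 126, 138, 147, 157, 162, 172, 181, 190, 196, 226, 236, 254]

Fragment lengths:
  [0,16): 16 bp
  [16,23): 7 bp
  [23,43): 20 bp
  [43,56): 13 bp
  [56,68): 12 bp
  [68,76): 8 bp
  [76,87): 11 bp
  [87,98): 11 bp
  [98,114): 16 bp
  [114,120): 6 bp
  [120,126): 6 bp
  [126,138): 12 bp
  [138,147): 9 bp
  [147,157): 10 bp
  [157,162): 5 bp
  [162,172): 10 bp
  [172,181): 9 bp
  [181,190): 9 bp
  [190,196): 6 bp
  [196,226): 30 bp
  [226,236): 10 bp
  [236,254): 18 bp
  [254,260): 6 bp

[5,6,6,6,6,7,8,9,9,9,10,10,10,11,11,12,12,13,16,16,18,20,30]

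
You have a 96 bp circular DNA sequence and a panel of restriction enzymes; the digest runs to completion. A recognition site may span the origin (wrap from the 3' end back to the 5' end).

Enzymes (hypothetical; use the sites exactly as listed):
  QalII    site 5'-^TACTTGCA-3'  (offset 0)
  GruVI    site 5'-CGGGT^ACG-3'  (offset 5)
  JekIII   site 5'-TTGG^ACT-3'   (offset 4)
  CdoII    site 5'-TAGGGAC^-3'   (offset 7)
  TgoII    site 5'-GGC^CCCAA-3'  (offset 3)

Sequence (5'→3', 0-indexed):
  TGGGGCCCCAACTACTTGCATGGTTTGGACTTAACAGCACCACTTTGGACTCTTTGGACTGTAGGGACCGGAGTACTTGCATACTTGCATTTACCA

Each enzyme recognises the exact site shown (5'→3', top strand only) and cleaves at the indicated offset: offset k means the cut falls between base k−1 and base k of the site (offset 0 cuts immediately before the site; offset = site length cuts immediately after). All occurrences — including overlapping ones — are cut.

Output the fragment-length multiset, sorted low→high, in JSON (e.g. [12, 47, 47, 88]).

[5,6,8,9,11,16,20,21]

Scan for sites:
  QalII TACTTGCA/0: at [12, 73, 81] ⇒ [12, 73, 81]
  GruVI (CGGGTACG, off=5): no sites
  JekIII TTGGACT/4: at [24, 44, 53] ⇒ [28, 48, 57]
  CdoII TAGGGAC/7: at [61] ⇒ [68]
  TgoII GGCCCCAA/3: at [3] ⇒ [6]

Pooled cuts: [6, 12, 28, 48, 57, 68, 73, 81]

Fragment lengths:
  6→12: 6 bp
  12→28: 16 bp
  28→48: 20 bp
  48→57: 9 bp
  57→68: 11 bp
  68→73: 5 bp
  73→81: 8 bp
  81→6 (wrap): 96-81+6 = 21 bp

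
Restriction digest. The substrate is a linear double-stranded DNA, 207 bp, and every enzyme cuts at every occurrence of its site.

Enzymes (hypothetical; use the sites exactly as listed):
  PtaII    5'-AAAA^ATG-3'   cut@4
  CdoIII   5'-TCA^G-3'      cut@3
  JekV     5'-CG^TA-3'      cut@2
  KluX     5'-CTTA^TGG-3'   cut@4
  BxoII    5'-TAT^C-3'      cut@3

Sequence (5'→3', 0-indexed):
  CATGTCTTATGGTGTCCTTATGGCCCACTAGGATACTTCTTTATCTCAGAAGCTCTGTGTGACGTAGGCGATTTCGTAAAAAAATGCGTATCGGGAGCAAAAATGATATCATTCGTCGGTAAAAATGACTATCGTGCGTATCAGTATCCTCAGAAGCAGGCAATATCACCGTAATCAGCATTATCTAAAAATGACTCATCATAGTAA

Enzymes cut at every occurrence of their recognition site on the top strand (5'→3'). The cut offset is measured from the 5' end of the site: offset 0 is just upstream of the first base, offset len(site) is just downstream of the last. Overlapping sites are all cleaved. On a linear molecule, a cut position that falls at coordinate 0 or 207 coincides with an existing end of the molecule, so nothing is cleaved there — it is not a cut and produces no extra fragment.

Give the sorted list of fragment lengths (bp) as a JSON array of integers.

[2,3,3,4,4,5,5,5,6,6,6,7,7,7,8,9,11,11,12,14,15,16,17,24]

Site scan:
  PtaII AAAAATG/4: at [79, 98, 120, 186] ⇒ [83, 102, 124, 190]
  CdoIII TCAG/3: at [45, 140, 149, 174] ⇒ [48, 143, 152, 177]
  JekV CGTA/2: at [62, 74, 86, 136, 169] ⇒ [64, 76, 88, 138, 171]
  KluX CTTATGG/4: at [5, 16] ⇒ [9, 20]
  BxoII TATC/3: at [41, 88, 106, 129, 138, 144, 163, 181] ⇒ [44, 91, 109, 132, 141, 147, 166, 184]

All cut coordinates (distinct, sorted): [9, 20, 44, 48, 64, 76, 83, 88, 91, 102, 109, 124, 132, 138, 141, 143, 147, 152, 166, 171, 177, 184, 190]

Fragment lengths:
  [0,9): 9 bp
  [9,20): 11 bp
  [20,44): 24 bp
  [44,48): 4 bp
  [48,64): 16 bp
  [64,76): 12 bp
  [76,83): 7 bp
  [83,88): 5 bp
  [88,91): 3 bp
  [91,102): 11 bp
  [102,109): 7 bp
  [109,124): 15 bp
  [124,132): 8 bp
  [132,138): 6 bp
  [138,141): 3 bp
  [141,143): 2 bp
  [143,147): 4 bp
  [147,152): 5 bp
  [152,166): 14 bp
  [166,171): 5 bp
  [171,177): 6 bp
  [177,184): 7 bp
  [184,190): 6 bp
  [190,207): 17 bp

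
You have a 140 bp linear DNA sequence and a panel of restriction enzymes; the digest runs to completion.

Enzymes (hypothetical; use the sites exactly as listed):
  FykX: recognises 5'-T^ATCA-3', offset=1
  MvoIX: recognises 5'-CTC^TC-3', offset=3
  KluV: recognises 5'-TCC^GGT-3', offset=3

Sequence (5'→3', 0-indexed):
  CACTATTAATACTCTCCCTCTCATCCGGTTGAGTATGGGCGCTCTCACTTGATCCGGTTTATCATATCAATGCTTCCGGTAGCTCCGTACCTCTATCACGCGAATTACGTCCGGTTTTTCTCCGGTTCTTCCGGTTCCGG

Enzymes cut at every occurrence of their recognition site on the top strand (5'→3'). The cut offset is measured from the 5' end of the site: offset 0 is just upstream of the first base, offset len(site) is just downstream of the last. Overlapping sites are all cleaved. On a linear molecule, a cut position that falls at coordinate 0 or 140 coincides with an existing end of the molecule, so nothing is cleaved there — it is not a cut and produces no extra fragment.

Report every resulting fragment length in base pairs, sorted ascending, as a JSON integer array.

Site scan:
  FykX (TATCA, off=1): starts [59, 64, 93] → cuts [60, 65, 94]
  MvoIX (CTCTC, off=3): starts [11, 17, 41] → cuts [14, 20, 44]
  KluV (TCCGGT, off=3): starts [23, 52, 74, 109, 120, 129] → cuts [26, 55, 77, 112, 123, 132]

All cut coordinates (distinct, sorted): [14, 20, 26, 44, 55, 60, 65, 77, 94, 112, 123, 132]

Fragments:
  [0,14): 14 bp
  [14,20): 6 bp
  [20,26): 6 bp
  [26,44): 18 bp
  [44,55): 11 bp
  [55,60): 5 bp
  [60,65): 5 bp
  [65,77): 12 bp
  [77,94): 17 bp
  [94,112): 18 bp
  [112,123): 11 bp
  [123,132): 9 bp
  [132,140): 8 bp

[5,5,6,6,8,9,11,11,12,14,17,18,18]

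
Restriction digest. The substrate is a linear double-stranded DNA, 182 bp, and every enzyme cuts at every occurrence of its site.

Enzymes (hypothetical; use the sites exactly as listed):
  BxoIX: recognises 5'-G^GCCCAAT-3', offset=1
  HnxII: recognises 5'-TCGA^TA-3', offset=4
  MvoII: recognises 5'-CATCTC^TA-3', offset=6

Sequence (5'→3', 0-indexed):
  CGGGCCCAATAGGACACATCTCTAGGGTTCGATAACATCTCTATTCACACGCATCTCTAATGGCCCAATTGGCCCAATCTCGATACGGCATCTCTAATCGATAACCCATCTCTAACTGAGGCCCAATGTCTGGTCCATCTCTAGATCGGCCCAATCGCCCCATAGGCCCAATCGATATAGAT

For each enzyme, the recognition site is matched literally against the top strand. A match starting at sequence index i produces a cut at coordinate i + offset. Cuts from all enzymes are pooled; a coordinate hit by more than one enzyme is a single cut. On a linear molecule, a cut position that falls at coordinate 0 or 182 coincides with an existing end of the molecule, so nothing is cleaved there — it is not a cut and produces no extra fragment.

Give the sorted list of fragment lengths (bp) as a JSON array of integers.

Scan for sites:
  BxoIX GGCCCAAT/1: at [2, 61, 70, 119, 147, 164] ⇒ [3, 62, 71, 120, 148, 165]
  HnxII TCGATA/4: at [28, 79, 97, 171] ⇒ [32, 83, 101, 175]
  MvoII CATCTCTA/6: at [16, 35, 51, 88, 106, 135] ⇒ [22, 41, 57, 94, 112, 141]

All cut coordinates (distinct, sorted): [3, 22, 32, 41, 57, 62, 71, 83, 94, 101, 112, 120, 141, 148, 165, 175]

Fragment lengths:
  [0,3): 3 bp
  [3,22): 19 bp
  [22,32): 10 bp
  [32,41): 9 bp
  [41,57): 16 bp
  [57,62): 5 bp
  [62,71): 9 bp
  [71,83): 12 bp
  [83,94): 11 bp
  [94,101): 7 bp
  [101,112): 11 bp
  [112,120): 8 bp
  [120,141): 21 bp
  [141,148): 7 bp
  [148,165): 17 bp
  [165,175): 10 bp
  [175,182): 7 bp

[3,5,7,7,7,8,9,9,10,10,11,11,12,16,17,19,21]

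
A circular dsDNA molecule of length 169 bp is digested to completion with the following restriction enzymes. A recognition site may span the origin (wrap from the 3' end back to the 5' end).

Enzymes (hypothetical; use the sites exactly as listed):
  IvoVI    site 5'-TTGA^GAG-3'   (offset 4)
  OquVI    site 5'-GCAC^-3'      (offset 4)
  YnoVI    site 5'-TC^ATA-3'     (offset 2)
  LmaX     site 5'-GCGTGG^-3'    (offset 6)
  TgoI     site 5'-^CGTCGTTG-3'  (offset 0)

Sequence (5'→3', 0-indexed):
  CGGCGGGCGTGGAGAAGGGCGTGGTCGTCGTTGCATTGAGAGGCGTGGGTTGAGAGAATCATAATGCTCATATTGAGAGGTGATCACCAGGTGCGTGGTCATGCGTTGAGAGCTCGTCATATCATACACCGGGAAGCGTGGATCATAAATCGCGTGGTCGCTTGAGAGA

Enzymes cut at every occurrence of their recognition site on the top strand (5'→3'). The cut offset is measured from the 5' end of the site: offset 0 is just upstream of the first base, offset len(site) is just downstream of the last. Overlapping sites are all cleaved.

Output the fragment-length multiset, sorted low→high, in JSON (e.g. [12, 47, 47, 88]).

Per-enzyme occurrences:
  IvoVI (TTGAGAG, off=4): starts [35, 49, 72, 105, 161] → cuts [39, 53, 76, 109, 165]
  OquVI (GCAC, off=4): no sites
  YnoVI (TCATA, off=2): starts [58, 67, 116, 121, 142] → cuts [60, 69, 118, 123, 144]
  LmaX (GCGTGG, off=6): starts [6, 18, 42, 92, 135, 151] → cuts [12, 24, 48, 98, 141, 157]
  TgoI (CGTCGTTG, off=0): starts [25] → cuts [25]

All cut coordinates (distinct, sorted): [12, 24, 25, 39, 48, 53, 60, 69, 76, 98, 109, 118, 123, 141, 144, 157, 165]

Fragment lengths:
  12→24: 12 bp
  24→25: 1 bp
  25→39: 14 bp
  39→48: 9 bp
  48→53: 5 bp
  53→60: 7 bp
  60→69: 9 bp
  69→76: 7 bp
  76→98: 22 bp
  98→109: 11 bp
  109→118: 9 bp
  118→123: 5 bp
  123→141: 18 bp
  141→144: 3 bp
  144→157: 13 bp
  157→165: 8 bp
  165→12 (wrap): 169-165+12 = 16 bp

[1,3,5,5,7,7,8,9,9,9,11,12,13,14,16,18,22]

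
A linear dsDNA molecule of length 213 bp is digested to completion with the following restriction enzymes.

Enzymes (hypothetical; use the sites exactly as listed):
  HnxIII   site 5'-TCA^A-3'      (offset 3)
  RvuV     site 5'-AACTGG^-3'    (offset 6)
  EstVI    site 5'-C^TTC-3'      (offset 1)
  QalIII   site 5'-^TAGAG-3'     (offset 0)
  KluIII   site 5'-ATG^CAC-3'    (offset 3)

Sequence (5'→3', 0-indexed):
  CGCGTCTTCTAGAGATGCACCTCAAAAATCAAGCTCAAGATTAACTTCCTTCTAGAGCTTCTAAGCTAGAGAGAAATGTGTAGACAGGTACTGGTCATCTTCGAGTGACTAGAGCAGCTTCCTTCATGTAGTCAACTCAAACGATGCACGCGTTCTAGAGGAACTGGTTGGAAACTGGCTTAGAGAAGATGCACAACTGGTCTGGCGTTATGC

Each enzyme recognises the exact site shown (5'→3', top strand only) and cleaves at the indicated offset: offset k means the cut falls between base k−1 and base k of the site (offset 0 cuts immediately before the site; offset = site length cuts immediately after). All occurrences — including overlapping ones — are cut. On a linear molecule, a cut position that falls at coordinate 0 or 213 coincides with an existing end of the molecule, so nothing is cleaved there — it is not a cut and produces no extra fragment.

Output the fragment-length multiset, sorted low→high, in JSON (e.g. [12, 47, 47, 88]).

Site scan:
  HnxIII TCAA/3: at [21, 28, 34, 131, 136] ⇒ [24, 31, 37, 134, 139]
  RvuV AACTGG/6: at [161, 172, 194] ⇒ [167, 178, 200]
  EstVI CTTC/1: at [5, 44, 48, 57, 98, 117, 121] ⇒ [6, 45, 49, 58, 99, 118, 122]
  QalIII TAGAG/0: at [9, 52, 66, 109, 155, 180] ⇒ [9, 52, 66, 109, 155, 180]
  KluIII ATGCAC/3: at [14, 143, 188] ⇒ [17, 146, 191]

All cut coordinates (distinct, sorted): [6, 9, 17, 24, 31, 37, 45, 49, 52, 58, 66, 99, 109, 118, 122, 134, 139, 146, 155, 167, 178, 180, 191, 200]

Fragment lengths:
  [0,6): 6 bp
  [6,9): 3 bp
  [9,17): 8 bp
  [17,24): 7 bp
  [24,31): 7 bp
  [31,37): 6 bp
  [37,45): 8 bp
  [45,49): 4 bp
  [49,52): 3 bp
  [52,58): 6 bp
  [58,66): 8 bp
  [66,99): 33 bp
  [99,109): 10 bp
  [109,118): 9 bp
  [118,122): 4 bp
  [122,134): 12 bp
  [134,139): 5 bp
  [139,146): 7 bp
  [146,155): 9 bp
  [155,167): 12 bp
  [167,178): 11 bp
  [178,180): 2 bp
  [180,191): 11 bp
  [191,200): 9 bp
  [200,213): 13 bp

[2,3,3,4,4,5,6,6,6,7,7,7,8,8,8,9,9,9,10,11,11,12,12,13,33]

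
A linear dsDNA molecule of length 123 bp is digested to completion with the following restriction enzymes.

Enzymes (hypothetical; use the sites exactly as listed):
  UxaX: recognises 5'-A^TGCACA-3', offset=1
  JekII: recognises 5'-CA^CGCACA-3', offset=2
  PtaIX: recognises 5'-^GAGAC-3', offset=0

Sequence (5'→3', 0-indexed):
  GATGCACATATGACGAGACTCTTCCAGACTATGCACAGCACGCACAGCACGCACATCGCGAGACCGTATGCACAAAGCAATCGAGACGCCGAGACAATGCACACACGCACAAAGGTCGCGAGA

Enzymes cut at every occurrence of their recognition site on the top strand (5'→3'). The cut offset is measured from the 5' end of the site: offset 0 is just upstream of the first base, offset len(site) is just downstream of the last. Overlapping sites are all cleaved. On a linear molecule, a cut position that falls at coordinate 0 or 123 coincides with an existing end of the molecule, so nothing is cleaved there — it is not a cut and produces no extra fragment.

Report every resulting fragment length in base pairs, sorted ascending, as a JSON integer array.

[2,7,8,8,9,9,9,10,12,14,17,18]

Per-enzyme occurrences:
  UxaX ATGCACA/1: at [1, 30, 67, 96] ⇒ [2, 31, 68, 97]
  JekII CACGCACA/2: at [38, 47, 103] ⇒ [40, 49, 105]
  PtaIX GAGAC/0: at [14, 59, 82, 90] ⇒ [14, 59, 82, 90]

Pooled cuts: [2, 14, 31, 40, 49, 59, 68, 82, 90, 97, 105]

Fragments:
  [0,2): 2 bp
  [2,14): 12 bp
  [14,31): 17 bp
  [31,40): 9 bp
  [40,49): 9 bp
  [49,59): 10 bp
  [59,68): 9 bp
  [68,82): 14 bp
  [82,90): 8 bp
  [90,97): 7 bp
  [97,105): 8 bp
  [105,123): 18 bp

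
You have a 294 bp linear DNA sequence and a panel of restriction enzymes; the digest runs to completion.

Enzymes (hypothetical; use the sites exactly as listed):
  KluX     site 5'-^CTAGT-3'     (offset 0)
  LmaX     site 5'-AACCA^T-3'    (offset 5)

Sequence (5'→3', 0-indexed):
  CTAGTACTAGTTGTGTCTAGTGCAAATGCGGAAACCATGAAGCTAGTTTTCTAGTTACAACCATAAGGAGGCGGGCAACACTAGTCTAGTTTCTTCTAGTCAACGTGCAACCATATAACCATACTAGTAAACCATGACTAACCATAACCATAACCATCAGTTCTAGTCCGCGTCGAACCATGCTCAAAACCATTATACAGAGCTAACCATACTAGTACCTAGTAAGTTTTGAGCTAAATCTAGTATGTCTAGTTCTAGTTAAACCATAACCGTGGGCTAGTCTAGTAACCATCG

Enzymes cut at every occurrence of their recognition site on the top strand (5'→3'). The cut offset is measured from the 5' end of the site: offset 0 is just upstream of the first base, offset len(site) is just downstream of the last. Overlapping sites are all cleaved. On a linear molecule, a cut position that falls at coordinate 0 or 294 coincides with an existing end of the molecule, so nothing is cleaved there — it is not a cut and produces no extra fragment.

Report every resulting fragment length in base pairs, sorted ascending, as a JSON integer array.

[2,2,3,5,5,5,6,6,6,6,6,7,8,8,9,10,10,10,10,10,11,12,12,13,17,17,18,18,21,21]

Per-enzyme occurrences:
  KluX (CTAGT, off=0): starts [0, 6, 16, 42, 50, 80, 85, 95, 123, 162, 211, 218, 239, 248, 254, 276, 281] → cuts [6, 16, 42, 50, 80, 85, 95, 123, 162, 211, 218, 239, 248, 254, 276, 281] (position 0 is a terminus of the linear molecule — no cut)
  LmaX (AACCAT, off=5): starts [32, 58, 108, 116, 129, 139, 145, 151, 175, 187, 204, 261, 286] → cuts [37, 63, 113, 121, 134, 144, 150, 156, 180, 192, 209, 266, 291]

All cut coordinates (distinct, sorted): [6, 16, 37, 42, 50, 63, 80, 85, 95, 113, 121, 123, 134, 144, 150, 156, 162, 180, 192, 209, 211, 218, 239, 248, 254, 266, 276, 281, 291]

Fragments:
  [0,6): 6 bp
  [6,16): 10 bp
  [16,37): 21 bp
  [37,42): 5 bp
  [42,50): 8 bp
  [50,63): 13 bp
  [63,80): 17 bp
  [80,85): 5 bp
  [85,95): 10 bp
  [95,113): 18 bp
  [113,121): 8 bp
  [121,123): 2 bp
  [123,134): 11 bp
  [134,144): 10 bp
  [144,150): 6 bp
  [150,156): 6 bp
  [156,162): 6 bp
  [162,180): 18 bp
  [180,192): 12 bp
  [192,209): 17 bp
  [209,211): 2 bp
  [211,218): 7 bp
  [218,239): 21 bp
  [239,248): 9 bp
  [248,254): 6 bp
  [254,266): 12 bp
  [266,276): 10 bp
  [276,281): 5 bp
  [281,291): 10 bp
  [291,294): 3 bp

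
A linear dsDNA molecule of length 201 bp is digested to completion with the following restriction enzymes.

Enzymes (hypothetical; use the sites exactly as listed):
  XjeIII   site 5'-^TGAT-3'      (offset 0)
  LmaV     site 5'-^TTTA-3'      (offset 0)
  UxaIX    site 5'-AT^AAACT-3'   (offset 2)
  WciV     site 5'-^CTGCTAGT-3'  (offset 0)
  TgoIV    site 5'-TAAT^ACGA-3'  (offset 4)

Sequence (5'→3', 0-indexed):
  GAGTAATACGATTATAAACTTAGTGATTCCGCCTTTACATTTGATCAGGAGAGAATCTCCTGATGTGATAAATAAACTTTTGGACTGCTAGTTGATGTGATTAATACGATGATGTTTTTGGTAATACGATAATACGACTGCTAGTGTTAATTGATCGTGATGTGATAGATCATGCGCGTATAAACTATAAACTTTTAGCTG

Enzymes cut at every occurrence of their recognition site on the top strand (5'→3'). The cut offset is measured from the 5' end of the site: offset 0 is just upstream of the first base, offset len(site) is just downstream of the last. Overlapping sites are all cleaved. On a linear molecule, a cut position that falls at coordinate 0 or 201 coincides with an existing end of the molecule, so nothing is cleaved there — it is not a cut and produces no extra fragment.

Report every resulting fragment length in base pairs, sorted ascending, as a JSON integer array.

[4,4,5,5,5,5,6,7,7,8,8,8,8,8,8,8,8,10,11,14,16,19,19]

Per-enzyme occurrences:
  XjeIII (TGAT, off=0): starts [23, 41, 60, 65, 92, 97, 109, 151, 157, 162] → cuts [23, 41, 60, 65, 92, 97, 109, 151, 157, 162]
  LmaV (TTTA, off=0): starts [33, 193] → cuts [33, 193]
  UxaIX (ATAAACT, off=2): starts [13, 71, 179, 186] → cuts [15, 73, 181, 188]
  WciV (CTGCTAGT, off=0): starts [84, 137] → cuts [84, 137]
  TgoIV (TAATACGA, off=4): starts [3, 101, 121, 129] → cuts [7, 105, 125, 133]

Pooled cuts: [7, 15, 23, 33, 41, 60, 65, 73, 84, 92, 97, 105, 109, 125, 133, 137, 151, 157, 162, 181, 188, 193]

Fragments:
  [0,7): 7 bp
  [7,15): 8 bp
  [15,23): 8 bp
  [23,33): 10 bp
  [33,41): 8 bp
  [41,60): 19 bp
  [60,65): 5 bp
  [65,73): 8 bp
  [73,84): 11 bp
  [84,92): 8 bp
  [92,97): 5 bp
  [97,105): 8 bp
  [105,109): 4 bp
  [109,125): 16 bp
  [125,133): 8 bp
  [133,137): 4 bp
  [137,151): 14 bp
  [151,157): 6 bp
  [157,162): 5 bp
  [162,181): 19 bp
  [181,188): 7 bp
  [188,193): 5 bp
  [193,201): 8 bp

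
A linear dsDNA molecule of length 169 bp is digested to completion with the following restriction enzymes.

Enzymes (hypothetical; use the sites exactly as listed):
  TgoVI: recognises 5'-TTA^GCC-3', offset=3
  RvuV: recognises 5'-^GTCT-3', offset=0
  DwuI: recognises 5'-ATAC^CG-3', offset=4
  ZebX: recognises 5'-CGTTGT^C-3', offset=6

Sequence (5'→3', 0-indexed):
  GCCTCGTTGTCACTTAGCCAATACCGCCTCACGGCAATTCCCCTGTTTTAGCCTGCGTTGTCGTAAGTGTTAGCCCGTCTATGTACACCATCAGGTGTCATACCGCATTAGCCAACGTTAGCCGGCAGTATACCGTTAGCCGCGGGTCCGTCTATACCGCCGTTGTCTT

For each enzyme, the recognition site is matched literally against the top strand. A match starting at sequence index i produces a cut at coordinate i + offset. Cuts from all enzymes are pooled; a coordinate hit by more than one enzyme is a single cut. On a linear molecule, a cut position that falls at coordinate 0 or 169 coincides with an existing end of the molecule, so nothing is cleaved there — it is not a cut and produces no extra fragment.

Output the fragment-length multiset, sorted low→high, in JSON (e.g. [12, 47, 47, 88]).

Scan for sites:
  TgoVI TTAGCC/3: at [13, 47, 69, 107, 117, 135] ⇒ [16, 50, 72, 110, 120, 138]
  RvuV GTCT/0: at [76, 149, 164] ⇒ [76, 149, 164]
  DwuI ATACCG/4: at [20, 99, 129, 153] ⇒ [24, 103, 133, 157]
  ZebX CGTTGTC/6: at [4, 55, 160] ⇒ [10, 61, 166]

All cut coordinates (distinct, sorted): [10, 16, 24, 50, 61, 72, 76, 103, 110, 120, 133, 138, 149, 157, 164, 166]

Fragments:
  [0,10): 10 bp
  [10,16): 6 bp
  [16,24): 8 bp
  [24,50): 26 bp
  [50,61): 11 bp
  [61,72): 11 bp
  [72,76): 4 bp
  [76,103): 27 bp
  [103,110): 7 bp
  [110,120): 10 bp
  [120,133): 13 bp
  [133,138): 5 bp
  [138,149): 11 bp
  [149,157): 8 bp
  [157,164): 7 bp
  [164,166): 2 bp
  [166,169): 3 bp

[2,3,4,5,6,7,7,8,8,10,10,11,11,11,13,26,27]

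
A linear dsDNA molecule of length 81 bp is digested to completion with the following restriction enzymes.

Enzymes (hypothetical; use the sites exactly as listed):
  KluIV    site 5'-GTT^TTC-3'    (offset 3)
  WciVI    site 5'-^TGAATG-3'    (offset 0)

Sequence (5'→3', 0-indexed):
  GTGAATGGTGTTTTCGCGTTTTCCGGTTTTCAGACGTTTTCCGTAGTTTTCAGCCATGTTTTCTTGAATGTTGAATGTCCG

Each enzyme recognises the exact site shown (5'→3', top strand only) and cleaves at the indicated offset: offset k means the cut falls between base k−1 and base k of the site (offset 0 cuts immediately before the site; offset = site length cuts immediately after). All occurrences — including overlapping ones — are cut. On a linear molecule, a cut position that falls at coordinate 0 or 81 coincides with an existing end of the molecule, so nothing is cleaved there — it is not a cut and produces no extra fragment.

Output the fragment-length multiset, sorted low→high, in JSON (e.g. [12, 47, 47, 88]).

[1,4,7,8,8,10,10,10,11,12]

Site scan:
  KluIV GTTTTC/3: at [9, 17, 25, 35, 45, 57] ⇒ [12, 20, 28, 38, 48, 60]
  WciVI TGAATG/0: at [1, 64, 71] ⇒ [1, 64, 71]

All cut coordinates (distinct, sorted): [1, 12, 20, 28, 38, 48, 60, 64, 71]

Fragments:
  [0,1): 1 bp
  [1,12): 11 bp
  [12,20): 8 bp
  [20,28): 8 bp
  [28,38): 10 bp
  [38,48): 10 bp
  [48,60): 12 bp
  [60,64): 4 bp
  [64,71): 7 bp
  [71,81): 10 bp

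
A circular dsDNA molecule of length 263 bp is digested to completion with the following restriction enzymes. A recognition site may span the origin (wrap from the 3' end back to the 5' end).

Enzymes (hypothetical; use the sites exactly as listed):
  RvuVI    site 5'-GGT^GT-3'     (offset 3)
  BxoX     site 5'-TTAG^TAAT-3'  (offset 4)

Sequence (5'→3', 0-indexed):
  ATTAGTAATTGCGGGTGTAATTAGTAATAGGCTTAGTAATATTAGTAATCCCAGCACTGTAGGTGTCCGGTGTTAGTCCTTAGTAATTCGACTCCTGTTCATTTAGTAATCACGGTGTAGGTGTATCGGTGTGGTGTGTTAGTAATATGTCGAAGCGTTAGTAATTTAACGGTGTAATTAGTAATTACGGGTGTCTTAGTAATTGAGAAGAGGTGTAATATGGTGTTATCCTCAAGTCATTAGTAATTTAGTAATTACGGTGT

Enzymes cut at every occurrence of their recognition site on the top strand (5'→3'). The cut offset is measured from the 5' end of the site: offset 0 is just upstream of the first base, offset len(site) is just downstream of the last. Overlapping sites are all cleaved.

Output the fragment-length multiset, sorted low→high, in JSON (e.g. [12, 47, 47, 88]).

Per-enzyme occurrences:
  RvuVI (GGTGT, off=3): starts [13, 61, 68, 113, 119, 127, 132, 170, 189, 211, 221, 258] → cuts [16, 64, 71, 116, 122, 130, 135, 173, 192, 214, 224, 261]
  BxoX (TTAGTAAT, off=4): starts [1, 20, 32, 41, 79, 102, 138, 157, 177, 195, 239, 247] → cuts [5, 24, 36, 45, 83, 106, 142, 161, 181, 199, 243, 251]

Pooled cuts: [5, 16, 24, 36, 45, 64, 71, 83, 106, 116, 122, 130, 135, 142, 161, 173, 181, 192, 199, 214, 224, 243, 251, 261]

Fragment lengths:
  5→16: 11 bp
  16→24: 8 bp
  24→36: 12 bp
  36→45: 9 bp
  45→64: 19 bp
  64→71: 7 bp
  71→83: 12 bp
  83→106: 23 bp
  106→116: 10 bp
  116→122: 6 bp
  122→130: 8 bp
  130→135: 5 bp
  135→142: 7 bp
  142→161: 19 bp
  161→173: 12 bp
  173→181: 8 bp
  181→192: 11 bp
  192→199: 7 bp
  199→214: 15 bp
  214→224: 10 bp
  224→243: 19 bp
  243→251: 8 bp
  251→261: 10 bp
  261→5 (wrap): 263-261+5 = 7 bp

[5,6,7,7,7,7,8,8,8,8,9,10,10,10,11,11,12,12,12,15,19,19,19,23]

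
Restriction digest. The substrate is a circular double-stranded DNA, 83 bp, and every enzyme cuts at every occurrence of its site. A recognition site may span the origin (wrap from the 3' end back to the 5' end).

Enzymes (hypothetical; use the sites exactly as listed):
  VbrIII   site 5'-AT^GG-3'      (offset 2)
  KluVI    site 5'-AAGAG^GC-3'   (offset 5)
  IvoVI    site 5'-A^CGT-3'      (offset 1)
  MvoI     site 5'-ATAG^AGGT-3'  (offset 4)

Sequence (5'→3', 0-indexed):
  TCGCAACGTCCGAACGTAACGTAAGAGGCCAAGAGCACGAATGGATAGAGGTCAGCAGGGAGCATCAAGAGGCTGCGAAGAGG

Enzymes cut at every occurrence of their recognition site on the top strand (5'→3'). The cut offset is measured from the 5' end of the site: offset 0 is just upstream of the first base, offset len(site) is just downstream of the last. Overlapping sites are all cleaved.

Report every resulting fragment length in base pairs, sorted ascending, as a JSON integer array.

[5,6,8,8,15,18,23]

Site scan:
  VbrIII (ATGG, off=2): starts [40] → cuts [42]
  KluVI (AAGAGGC, off=5): starts [22, 66] → cuts [27, 71]
  IvoVI (ACGT, off=1): starts [5, 13, 18] → cuts [6, 14, 19]
  MvoI (ATAGAGGT, off=4): starts [44] → cuts [48]

Pooled cuts: [6, 14, 19, 27, 42, 48, 71]

Fragment lengths:
  6→14: 8 bp
  14→19: 5 bp
  19→27: 8 bp
  27→42: 15 bp
  42→48: 6 bp
  48→71: 23 bp
  71→6 (wrap): 83-71+6 = 18 bp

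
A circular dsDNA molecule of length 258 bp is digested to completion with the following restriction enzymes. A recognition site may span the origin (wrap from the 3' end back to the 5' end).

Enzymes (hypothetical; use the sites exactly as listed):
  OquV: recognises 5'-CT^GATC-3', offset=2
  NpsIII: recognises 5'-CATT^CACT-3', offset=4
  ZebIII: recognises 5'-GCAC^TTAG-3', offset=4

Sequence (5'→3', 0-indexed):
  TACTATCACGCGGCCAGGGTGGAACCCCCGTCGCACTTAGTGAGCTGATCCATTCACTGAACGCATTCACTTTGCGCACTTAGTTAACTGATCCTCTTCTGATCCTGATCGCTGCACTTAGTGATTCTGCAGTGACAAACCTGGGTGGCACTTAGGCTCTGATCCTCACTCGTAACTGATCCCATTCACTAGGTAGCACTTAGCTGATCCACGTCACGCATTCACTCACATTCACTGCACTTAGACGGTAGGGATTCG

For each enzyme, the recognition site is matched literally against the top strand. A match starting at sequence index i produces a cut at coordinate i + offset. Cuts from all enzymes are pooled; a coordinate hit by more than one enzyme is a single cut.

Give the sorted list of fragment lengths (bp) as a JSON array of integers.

[6,6,8,8,9,9,10,10,10,11,11,12,13,13,17,17,34,54]

Scan for sites:
  OquV (CTGATC, off=2): starts [44, 87, 98, 104, 158, 175, 203] → cuts [46, 89, 100, 106, 160, 177, 205]
  NpsIII (CATTCACT, off=4): starts [50, 63, 182, 218, 228] → cuts [54, 67, 186, 222, 232]
  ZebIII (GCACTTAG, off=4): starts [32, 75, 113, 147, 195, 236] → cuts [36, 79, 117, 151, 199, 240]

All cut coordinates (distinct, sorted): [36, 46, 54, 67, 79, 89, 100, 106, 117, 151, 160, 177, 186, 199, 205, 222, 232, 240]

Fragments:
  36→46: 10 bp
  46→54: 8 bp
  54→67: 13 bp
  67→79: 12 bp
  79→89: 10 bp
  89→100: 11 bp
  100→106: 6 bp
  106→117: 11 bp
  117→151: 34 bp
  151→160: 9 bp
  160→177: 17 bp
  177→186: 9 bp
  186→199: 13 bp
  199→205: 6 bp
  205→222: 17 bp
  222→232: 10 bp
  232→240: 8 bp
  240→36 (wrap): 258-240+36 = 54 bp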